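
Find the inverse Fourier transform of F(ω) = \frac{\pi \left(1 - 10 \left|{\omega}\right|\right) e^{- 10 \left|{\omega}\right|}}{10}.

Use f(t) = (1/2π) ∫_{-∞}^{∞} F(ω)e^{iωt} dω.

f(t) = \frac{2 t^{2}}{\left(t^{2} + 100\right)^{2}}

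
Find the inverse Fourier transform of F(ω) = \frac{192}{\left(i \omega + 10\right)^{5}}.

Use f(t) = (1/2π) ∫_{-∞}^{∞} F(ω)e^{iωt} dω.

f(t) = 8 t^{4} e^{- 10 t} u\left(t\right)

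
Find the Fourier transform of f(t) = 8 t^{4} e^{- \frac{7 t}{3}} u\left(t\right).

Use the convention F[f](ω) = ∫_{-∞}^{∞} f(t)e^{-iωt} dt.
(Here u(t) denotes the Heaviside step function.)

F(ω) = \frac{46656}{\left(3 i \omega + 7\right)^{5}}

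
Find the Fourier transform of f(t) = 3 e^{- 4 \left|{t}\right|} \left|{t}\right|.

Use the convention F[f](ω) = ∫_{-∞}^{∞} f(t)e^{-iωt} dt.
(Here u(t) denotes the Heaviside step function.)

F(ω) = \frac{6 \left(16 - \omega^{2}\right)}{\left(\omega^{2} + 16\right)^{2}}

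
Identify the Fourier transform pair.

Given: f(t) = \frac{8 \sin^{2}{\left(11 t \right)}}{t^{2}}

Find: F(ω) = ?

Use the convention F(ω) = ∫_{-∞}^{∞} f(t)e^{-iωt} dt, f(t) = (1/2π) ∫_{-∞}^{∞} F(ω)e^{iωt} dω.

F(ω) = \begin{cases} 4 \pi \left(22 - \left|{\omega}\right|\right) & \text{for}\: \omega > -22 \wedge \omega < 22 \\0 & \text{otherwise} \end{cases}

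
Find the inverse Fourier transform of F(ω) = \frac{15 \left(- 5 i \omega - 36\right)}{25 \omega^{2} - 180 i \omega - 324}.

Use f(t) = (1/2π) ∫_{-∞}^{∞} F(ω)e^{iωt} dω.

f(t) = 3 \left(\frac{18 t}{5} + 1\right) e^{- \frac{18 t}{5}} u\left(t\right)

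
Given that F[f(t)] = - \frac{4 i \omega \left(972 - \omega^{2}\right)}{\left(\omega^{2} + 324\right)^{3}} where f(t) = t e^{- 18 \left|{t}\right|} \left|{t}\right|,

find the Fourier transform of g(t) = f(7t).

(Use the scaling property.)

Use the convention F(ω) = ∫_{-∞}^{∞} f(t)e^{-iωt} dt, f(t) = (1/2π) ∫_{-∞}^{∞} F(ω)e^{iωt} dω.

F[g](ω) = \frac{196 i \omega \left(\omega^{2} - 47628\right)}{\left(\omega^{2} + 15876\right)^{3}}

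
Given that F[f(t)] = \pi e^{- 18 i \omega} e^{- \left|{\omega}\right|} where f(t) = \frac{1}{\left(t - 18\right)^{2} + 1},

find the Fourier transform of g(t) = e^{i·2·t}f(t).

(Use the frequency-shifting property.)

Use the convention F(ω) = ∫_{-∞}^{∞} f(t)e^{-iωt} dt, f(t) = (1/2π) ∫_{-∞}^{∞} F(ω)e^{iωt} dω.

F[g](ω) = \pi e^{- 18 i \left(\omega - 2\right) - \left|{\omega - 2}\right|}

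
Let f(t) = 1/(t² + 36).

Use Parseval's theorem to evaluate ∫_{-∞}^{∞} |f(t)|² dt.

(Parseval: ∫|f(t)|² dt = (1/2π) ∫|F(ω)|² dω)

∫|f(t)|² dt = \frac{\pi}{432}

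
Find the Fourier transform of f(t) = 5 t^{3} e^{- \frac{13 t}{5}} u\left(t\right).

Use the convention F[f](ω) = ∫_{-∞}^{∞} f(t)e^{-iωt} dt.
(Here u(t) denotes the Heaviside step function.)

F(ω) = \frac{18750}{\left(5 i \omega + 13\right)^{4}}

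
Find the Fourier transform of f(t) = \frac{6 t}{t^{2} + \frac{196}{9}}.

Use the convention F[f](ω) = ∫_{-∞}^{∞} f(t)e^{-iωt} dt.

F(ω) = - 6 i \pi e^{- \frac{14 \left|{\omega}\right|}{3}} \operatorname{sign}{\left(\omega \right)}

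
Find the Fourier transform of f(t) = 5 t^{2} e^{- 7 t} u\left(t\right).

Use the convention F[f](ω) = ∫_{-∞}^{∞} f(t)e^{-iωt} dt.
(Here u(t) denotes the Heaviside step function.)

F(ω) = \frac{10}{\left(i \omega + 7\right)^{3}}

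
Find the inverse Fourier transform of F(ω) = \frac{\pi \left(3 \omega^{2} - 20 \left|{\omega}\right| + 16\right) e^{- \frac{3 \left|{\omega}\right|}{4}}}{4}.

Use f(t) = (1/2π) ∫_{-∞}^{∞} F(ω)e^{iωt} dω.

f(t) = \frac{8 t^{4}}{\left(t^{2} + \frac{9}{16}\right)^{3}}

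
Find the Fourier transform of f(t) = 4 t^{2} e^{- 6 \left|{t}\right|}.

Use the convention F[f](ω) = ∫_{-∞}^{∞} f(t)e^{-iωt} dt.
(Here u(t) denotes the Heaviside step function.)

F(ω) = \frac{288 \left(12 - \omega^{2}\right)}{\left(\omega^{2} + 36\right)^{3}}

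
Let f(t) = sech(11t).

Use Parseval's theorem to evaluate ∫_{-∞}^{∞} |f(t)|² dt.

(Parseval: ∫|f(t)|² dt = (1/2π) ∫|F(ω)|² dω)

∫|f(t)|² dt = \frac{2}{11}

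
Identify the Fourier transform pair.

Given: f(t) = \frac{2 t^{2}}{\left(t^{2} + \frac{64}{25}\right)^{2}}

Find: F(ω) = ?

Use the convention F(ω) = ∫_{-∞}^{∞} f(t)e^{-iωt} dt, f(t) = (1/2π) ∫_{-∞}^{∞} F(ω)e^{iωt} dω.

F(ω) = \frac{\pi \left(5 - 8 \left|{\omega}\right|\right) e^{- \frac{8 \left|{\omega}\right|}{5}}}{8}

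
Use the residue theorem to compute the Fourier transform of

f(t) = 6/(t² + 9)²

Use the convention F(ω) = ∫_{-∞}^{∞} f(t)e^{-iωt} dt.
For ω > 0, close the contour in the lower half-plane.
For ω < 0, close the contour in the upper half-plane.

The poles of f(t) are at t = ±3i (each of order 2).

Let g(z) = f(z)e^{-iωz}; for large |z| the factor e^{-iωz} decays in the lower half-plane when ω > 0 and in the upper half-plane when ω < 0.

Case ω > 0 (lower half-plane, clockwise contour ⇒ F(ω) = -2πi·ΣRes):
  Res_{z = - 3 i} g(z) = \frac{i \left(3 \omega + 1\right) e^{- 3 \omega}}{18} (pole of order 2)
  F(ω) = -2πi·ΣRes = \frac{\pi \left(3 \omega + 1\right) e^{- 3 \omega}}{9}

Case ω < 0 (upper half-plane, counterclockwise contour ⇒ F(ω) = +2πi·ΣRes):
  Res_{z = 3 i} g(z) = \frac{i \left(3 \omega - 1\right) e^{3 \omega}}{18} (pole of order 2)
  F(ω) = 2πi·ΣRes = \frac{\pi \left(1 - 3 \omega\right) e^{3 \omega}}{9}

Both cases combine into a single formula in |ω|:

F(ω) = \frac{\pi \left(3 \left|{\omega}\right| + 1\right) e^{- 3 \left|{\omega}\right|}}{9}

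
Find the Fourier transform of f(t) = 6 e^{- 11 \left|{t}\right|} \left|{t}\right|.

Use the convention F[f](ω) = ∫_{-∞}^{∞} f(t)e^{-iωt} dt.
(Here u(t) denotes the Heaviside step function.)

F(ω) = \frac{12 \left(121 - \omega^{2}\right)}{\left(\omega^{2} + 121\right)^{2}}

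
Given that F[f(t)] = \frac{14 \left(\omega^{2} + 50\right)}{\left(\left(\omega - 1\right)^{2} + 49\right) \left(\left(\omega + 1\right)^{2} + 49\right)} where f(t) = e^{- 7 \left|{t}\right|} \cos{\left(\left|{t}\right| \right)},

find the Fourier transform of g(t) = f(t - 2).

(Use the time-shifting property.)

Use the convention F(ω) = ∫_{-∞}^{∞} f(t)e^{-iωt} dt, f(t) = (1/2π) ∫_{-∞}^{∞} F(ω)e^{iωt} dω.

F[g](ω) = \frac{14 \left(\omega^{2} + 50\right) e^{- 2 i \omega}}{\omega^{4} + 96 \omega^{2} + 2500}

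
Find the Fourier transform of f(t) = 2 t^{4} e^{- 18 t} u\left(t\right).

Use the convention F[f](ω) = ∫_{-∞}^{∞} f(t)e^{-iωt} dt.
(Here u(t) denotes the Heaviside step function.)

F(ω) = \frac{48}{\left(i \omega + 18\right)^{5}}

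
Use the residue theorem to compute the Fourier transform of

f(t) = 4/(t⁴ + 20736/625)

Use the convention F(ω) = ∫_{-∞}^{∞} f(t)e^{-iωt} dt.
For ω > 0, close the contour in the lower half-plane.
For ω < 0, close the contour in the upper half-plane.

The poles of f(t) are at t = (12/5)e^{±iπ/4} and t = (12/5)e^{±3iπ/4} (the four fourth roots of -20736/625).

Let g(z) = f(z)e^{-iωz}; for large |z| the factor e^{-iωz} decays in the lower half-plane when ω > 0 and in the upper half-plane when ω < 0.

Case ω > 0 (lower half-plane, clockwise contour ⇒ F(ω) = -2πi·ΣRes):
  Res_{z = - \frac{6 \sqrt{2}}{5} - \frac{6 \sqrt{2} i}{5}} g(z) = \frac{125 \sqrt{2} i \left(1 - i\right) e^{\frac{6 \sqrt{2} \omega \left(-1 + i\right)}{5}}}{3456}
  Res_{z = \frac{6 \sqrt{2}}{5} - \frac{6 \sqrt{2} i}{5}} g(z) = \frac{125 \sqrt{2} i \left(1 + i\right) e^{- \frac{6 \sqrt{2} \omega \left(1 + i\right)}{5}}}{3456}
  F(ω) = -2πi·ΣRes = \frac{125 \sqrt{2} \pi \left(1 - i\right) \left(e^{\frac{12 \sqrt{2} i \omega}{5}} + i\right) e^{- \frac{6 \sqrt{2} \omega \left(1 + i\right)}{5}}}{1728} = \frac{125 \pi e^{- \frac{6 \sqrt{2} \omega}{5}} \sin{\left(\frac{6 \sqrt{2} \omega}{5} + \frac{\pi}{4} \right)}}{432}

Case ω < 0 (upper half-plane, counterclockwise contour ⇒ F(ω) = +2πi·ΣRes):
  Res_{z = \frac{6 \sqrt{2}}{5} + \frac{6 \sqrt{2} i}{5}} g(z) = \frac{125 \sqrt{2} i \left(-1 + i\right) e^{\frac{6 \sqrt{2} \omega \left(1 - i\right)}{5}}}{3456}
  Res_{z = - \frac{6 \sqrt{2}}{5} + \frac{6 \sqrt{2} i}{5}} g(z) = \frac{125 \sqrt{2} \left(1 - i\right) e^{\frac{6 \sqrt{2} \omega \left(1 + i\right)}{5}}}{3456}
  F(ω) = 2πi·ΣRes = - \frac{125 \sqrt{2} i \pi \left(i \left(1 - i\right) e^{\frac{6 \sqrt{2} \omega \left(1 - i\right)}{5}} - \left(1 - i\right) e^{\frac{6 \sqrt{2} \omega \left(1 + i\right)}{5}}\right)}{1728} = \frac{125 \pi e^{\frac{6 \sqrt{2} \omega}{5}} \cos{\left(\frac{6 \sqrt{2} \omega}{5} + \frac{\pi}{4} \right)}}{432}

Both cases combine into a single formula in |ω|:

F(ω) = \frac{125 \pi e^{- \frac{6 \sqrt{2} \left|{\omega}\right|}{5}} \sin{\left(\frac{6 \sqrt{2} \left|{\omega}\right|}{5} + \frac{\pi}{4} \right)}}{432}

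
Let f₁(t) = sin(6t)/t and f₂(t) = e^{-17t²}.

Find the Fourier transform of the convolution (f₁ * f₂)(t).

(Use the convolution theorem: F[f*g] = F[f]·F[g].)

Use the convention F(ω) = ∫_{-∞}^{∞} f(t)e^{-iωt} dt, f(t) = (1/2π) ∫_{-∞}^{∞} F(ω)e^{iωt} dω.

F[f₁*f₂](ω) = \begin{cases} \frac{\sqrt{17} \pi^{\frac{3}{2}} e^{- \frac{\omega^{2}}{68}}}{17} & \text{for}\: \omega > -6 \wedge \omega < 6 \\0 & \text{otherwise} \end{cases}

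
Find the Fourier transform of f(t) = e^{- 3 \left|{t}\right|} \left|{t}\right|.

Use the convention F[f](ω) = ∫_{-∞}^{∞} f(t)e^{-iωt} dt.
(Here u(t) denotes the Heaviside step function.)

F(ω) = \frac{2 \left(9 - \omega^{2}\right)}{\left(\omega^{2} + 9\right)^{2}}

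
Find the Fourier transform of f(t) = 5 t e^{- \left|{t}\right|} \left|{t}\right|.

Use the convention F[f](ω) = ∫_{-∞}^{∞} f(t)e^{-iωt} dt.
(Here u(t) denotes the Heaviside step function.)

F(ω) = \frac{20 i \omega \left(\omega^{2} - 3\right)}{\left(\omega^{2} + 1\right)^{3}}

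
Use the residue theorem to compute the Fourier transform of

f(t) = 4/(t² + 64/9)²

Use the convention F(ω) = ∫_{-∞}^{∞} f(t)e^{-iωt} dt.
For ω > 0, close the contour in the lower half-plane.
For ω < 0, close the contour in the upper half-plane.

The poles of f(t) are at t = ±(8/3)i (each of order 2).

Let g(z) = f(z)e^{-iωz}; for large |z| the factor e^{-iωz} decays in the lower half-plane when ω > 0 and in the upper half-plane when ω < 0.

Case ω > 0 (lower half-plane, clockwise contour ⇒ F(ω) = -2πi·ΣRes):
  Res_{z = - \frac{8 i}{3}} g(z) = \frac{9 i \left(8 \omega + 3\right) e^{- \frac{8 \omega}{3}}}{512} (pole of order 2)
  F(ω) = -2πi·ΣRes = \frac{9 \pi \left(8 \omega + 3\right) e^{- \frac{8 \omega}{3}}}{256}

Case ω < 0 (upper half-plane, counterclockwise contour ⇒ F(ω) = +2πi·ΣRes):
  Res_{z = \frac{8 i}{3}} g(z) = \frac{9 i \left(8 \omega - 3\right) e^{\frac{8 \omega}{3}}}{512} (pole of order 2)
  F(ω) = 2πi·ΣRes = \frac{9 \pi \left(3 - 8 \omega\right) e^{\frac{8 \omega}{3}}}{256}

Both cases combine into a single formula in |ω|:

F(ω) = \frac{9 \pi \left(8 \left|{\omega}\right| + 3\right) e^{- \frac{8 \left|{\omega}\right|}{3}}}{256}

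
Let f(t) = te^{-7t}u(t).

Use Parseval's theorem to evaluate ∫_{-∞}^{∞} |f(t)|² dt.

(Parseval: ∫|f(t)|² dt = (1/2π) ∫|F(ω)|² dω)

∫|f(t)|² dt = \frac{1}{1372}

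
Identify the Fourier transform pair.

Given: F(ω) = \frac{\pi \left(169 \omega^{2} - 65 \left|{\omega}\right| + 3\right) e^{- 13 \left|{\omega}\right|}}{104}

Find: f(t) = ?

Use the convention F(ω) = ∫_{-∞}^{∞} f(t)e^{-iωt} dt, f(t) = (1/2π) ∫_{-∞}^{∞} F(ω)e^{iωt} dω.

f(t) = \frac{t^{4}}{\left(t^{2} + 169\right)^{3}}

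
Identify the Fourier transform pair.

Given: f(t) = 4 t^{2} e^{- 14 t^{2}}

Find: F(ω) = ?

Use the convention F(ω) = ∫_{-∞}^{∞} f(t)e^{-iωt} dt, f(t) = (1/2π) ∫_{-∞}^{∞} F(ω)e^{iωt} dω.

F(ω) = \frac{\sqrt{14} \sqrt{\pi} \left(28 - \omega^{2}\right) e^{- \frac{\omega^{2}}{56}}}{2744}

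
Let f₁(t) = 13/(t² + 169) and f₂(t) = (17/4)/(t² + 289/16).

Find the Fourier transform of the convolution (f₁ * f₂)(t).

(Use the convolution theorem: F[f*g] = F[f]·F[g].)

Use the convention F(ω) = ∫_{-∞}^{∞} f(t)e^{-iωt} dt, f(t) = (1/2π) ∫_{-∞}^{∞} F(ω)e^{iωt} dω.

F[f₁*f₂](ω) = \pi^{2} e^{- \frac{69 \left|{\omega}\right|}{4}}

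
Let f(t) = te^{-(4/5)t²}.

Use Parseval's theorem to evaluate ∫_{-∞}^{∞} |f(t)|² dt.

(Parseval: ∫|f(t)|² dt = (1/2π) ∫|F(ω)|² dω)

∫|f(t)|² dt = \frac{5 \sqrt{10} \sqrt{\pi}}{64}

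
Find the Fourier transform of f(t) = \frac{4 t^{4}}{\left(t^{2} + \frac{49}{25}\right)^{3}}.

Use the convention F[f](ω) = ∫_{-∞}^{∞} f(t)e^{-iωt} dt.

F(ω) = \frac{\pi \left(49 \omega^{2} - 175 \left|{\omega}\right| + 75\right) e^{- \frac{7 \left|{\omega}\right|}{5}}}{70}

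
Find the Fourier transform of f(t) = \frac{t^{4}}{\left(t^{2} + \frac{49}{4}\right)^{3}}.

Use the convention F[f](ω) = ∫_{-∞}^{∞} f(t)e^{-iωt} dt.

F(ω) = \frac{\pi \left(49 \omega^{2} - 70 \left|{\omega}\right| + 12\right) e^{- \frac{7 \left|{\omega}\right|}{2}}}{112}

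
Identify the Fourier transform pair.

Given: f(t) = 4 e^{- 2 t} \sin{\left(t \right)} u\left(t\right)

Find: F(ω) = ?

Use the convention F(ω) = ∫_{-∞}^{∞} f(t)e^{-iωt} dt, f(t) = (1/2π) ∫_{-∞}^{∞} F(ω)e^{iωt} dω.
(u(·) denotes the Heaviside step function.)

F(ω) = \frac{4}{\left(i \omega + 2\right)^{2} + 1}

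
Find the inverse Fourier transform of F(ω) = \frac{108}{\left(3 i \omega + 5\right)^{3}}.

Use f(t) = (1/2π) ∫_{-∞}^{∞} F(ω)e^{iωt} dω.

f(t) = 2 t^{2} e^{- \frac{5 t}{3}} u\left(t\right)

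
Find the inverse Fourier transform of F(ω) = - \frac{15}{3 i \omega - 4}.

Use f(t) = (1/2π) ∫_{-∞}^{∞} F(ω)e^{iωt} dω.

f(t) = 5 e^{\frac{4 t}{3}} u\left(- t\right)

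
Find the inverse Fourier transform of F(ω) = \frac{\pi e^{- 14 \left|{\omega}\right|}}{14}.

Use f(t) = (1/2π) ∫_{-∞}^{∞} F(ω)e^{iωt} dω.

f(t) = \frac{1}{t^{2} + 196}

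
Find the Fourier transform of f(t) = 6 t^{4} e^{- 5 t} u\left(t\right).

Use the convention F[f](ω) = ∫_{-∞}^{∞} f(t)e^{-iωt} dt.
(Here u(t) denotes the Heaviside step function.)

F(ω) = \frac{144}{\left(i \omega + 5\right)^{5}}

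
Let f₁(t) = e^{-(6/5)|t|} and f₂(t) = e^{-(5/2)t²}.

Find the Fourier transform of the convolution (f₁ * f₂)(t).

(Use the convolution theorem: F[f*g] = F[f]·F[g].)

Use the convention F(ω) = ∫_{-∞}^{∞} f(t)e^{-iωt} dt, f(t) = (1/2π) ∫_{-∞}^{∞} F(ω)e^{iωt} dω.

F[f₁*f₂](ω) = \frac{12 \sqrt{10} \sqrt{\pi} e^{- \frac{\omega^{2}}{10}}}{25 \omega^{2} + 36}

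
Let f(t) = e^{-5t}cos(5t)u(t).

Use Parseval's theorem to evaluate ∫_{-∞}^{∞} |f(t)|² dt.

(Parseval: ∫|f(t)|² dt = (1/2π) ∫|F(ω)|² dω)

∫|f(t)|² dt = \frac{3}{40}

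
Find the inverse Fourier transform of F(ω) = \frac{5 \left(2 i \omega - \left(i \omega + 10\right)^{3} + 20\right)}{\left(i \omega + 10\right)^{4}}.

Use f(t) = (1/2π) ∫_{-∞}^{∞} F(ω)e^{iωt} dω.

f(t) = 5 \left(t^{2} - 1\right) e^{- 10 t} u\left(t\right)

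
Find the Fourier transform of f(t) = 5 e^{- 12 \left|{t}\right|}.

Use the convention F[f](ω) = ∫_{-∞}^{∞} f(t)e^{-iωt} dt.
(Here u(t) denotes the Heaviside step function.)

F(ω) = \frac{120}{\omega^{2} + 144}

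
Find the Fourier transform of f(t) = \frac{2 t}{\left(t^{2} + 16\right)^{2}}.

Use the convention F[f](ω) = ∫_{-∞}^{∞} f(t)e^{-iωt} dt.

F(ω) = - \frac{i \pi \omega e^{- 4 \left|{\omega}\right|}}{4}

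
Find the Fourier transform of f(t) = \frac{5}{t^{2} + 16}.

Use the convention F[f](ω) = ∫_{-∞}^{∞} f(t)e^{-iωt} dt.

F(ω) = \frac{5 \pi e^{- 4 \left|{\omega}\right|}}{4}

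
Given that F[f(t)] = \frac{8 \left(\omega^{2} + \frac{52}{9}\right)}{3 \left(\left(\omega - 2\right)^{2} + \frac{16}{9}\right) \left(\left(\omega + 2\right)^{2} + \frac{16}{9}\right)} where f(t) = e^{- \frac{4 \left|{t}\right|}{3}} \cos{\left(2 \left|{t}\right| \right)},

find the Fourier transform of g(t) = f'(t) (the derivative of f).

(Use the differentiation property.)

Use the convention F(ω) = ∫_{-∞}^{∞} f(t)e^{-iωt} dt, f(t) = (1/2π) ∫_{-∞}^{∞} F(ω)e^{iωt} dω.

F[g](ω) = \frac{24 i \omega \left(9 \omega^{2} + 52\right)}{81 \omega^{4} - 360 \omega^{2} + 2704}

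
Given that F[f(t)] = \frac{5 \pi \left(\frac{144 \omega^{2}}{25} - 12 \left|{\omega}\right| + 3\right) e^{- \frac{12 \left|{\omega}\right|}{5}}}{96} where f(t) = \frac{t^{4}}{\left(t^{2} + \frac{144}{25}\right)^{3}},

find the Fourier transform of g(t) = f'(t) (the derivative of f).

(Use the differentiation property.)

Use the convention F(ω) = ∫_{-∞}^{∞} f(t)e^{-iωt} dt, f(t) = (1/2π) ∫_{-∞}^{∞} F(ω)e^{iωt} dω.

F[g](ω) = \frac{i \pi \omega \left(48 \omega^{2} - 100 \left|{\omega}\right| + 25\right) e^{- \frac{12 \left|{\omega}\right|}{5}}}{160}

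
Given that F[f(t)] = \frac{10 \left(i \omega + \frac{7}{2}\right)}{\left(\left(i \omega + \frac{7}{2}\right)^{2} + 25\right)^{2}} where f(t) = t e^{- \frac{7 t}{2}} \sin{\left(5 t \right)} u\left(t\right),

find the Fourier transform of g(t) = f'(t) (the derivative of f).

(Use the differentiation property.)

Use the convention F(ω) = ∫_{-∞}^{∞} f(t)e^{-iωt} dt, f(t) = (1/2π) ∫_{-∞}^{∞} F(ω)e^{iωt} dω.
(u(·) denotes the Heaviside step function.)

F[g](ω) = \frac{80 i \omega \left(2 i \omega + 7\right)}{\left(\left(2 i \omega + 7\right)^{2} + 100\right)^{2}}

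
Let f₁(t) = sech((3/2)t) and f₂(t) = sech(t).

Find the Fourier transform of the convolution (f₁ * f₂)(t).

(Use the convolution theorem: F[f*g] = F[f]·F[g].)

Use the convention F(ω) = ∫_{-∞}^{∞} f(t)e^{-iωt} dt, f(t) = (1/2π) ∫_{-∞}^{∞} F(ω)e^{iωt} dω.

F[f₁*f₂](ω) = \frac{2 \pi^{2}}{3 \cosh{\left(\frac{\pi \omega}{3} \right)} \cosh{\left(\frac{\pi \omega}{2} \right)}}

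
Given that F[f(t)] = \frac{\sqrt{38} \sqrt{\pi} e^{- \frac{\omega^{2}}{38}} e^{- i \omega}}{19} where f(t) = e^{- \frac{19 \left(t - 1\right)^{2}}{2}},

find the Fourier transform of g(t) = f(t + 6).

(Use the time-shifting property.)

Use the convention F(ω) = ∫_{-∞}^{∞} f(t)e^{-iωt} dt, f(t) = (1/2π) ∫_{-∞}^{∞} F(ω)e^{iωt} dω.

F[g](ω) = \frac{\sqrt{38} \sqrt{\pi} e^{\frac{\omega \left(- \omega + 190 i\right)}{38}}}{19}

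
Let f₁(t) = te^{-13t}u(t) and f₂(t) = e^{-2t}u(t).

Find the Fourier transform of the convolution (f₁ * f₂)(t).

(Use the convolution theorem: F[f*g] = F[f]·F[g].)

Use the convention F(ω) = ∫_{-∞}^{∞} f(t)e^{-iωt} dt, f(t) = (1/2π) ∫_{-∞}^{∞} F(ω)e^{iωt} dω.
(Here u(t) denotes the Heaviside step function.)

F[f₁*f₂](ω) = \frac{1}{\left(i \omega + 2\right) \left(i \omega + 13\right)^{2}}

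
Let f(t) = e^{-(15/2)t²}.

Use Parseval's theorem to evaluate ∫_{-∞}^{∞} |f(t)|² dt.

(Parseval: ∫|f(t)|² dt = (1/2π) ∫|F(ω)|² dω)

∫|f(t)|² dt = \frac{\sqrt{15} \sqrt{\pi}}{15}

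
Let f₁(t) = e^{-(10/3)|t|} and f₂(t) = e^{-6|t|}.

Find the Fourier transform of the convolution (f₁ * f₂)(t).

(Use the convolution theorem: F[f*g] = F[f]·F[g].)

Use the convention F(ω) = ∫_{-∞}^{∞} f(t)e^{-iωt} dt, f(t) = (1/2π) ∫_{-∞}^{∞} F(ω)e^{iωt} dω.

F[f₁*f₂](ω) = \frac{720}{\left(\omega^{2} + 36\right) \left(9 \omega^{2} + 100\right)}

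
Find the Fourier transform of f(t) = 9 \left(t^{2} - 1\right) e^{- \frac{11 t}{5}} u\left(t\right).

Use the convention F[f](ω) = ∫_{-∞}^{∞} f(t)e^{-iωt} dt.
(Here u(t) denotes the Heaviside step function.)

F(ω) = \frac{45 \left(250 i \omega - \left(5 i \omega + 11\right)^{3} + 550\right)}{\left(5 i \omega + 11\right)^{4}}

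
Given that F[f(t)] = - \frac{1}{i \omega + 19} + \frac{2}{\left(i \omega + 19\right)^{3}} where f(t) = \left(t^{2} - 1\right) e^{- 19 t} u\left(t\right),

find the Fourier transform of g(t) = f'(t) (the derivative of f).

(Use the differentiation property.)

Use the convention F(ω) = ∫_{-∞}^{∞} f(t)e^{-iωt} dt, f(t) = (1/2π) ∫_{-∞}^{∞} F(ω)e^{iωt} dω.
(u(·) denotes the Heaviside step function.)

F[g](ω) = \frac{i \omega \left(2 i \omega - \left(i \omega + 19\right)^{3} + 38\right)}{\left(i \omega + 19\right)^{4}}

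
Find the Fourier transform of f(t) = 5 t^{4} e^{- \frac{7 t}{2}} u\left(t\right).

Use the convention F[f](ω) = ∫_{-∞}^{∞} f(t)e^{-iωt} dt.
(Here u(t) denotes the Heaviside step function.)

F(ω) = \frac{3840}{\left(2 i \omega + 7\right)^{5}}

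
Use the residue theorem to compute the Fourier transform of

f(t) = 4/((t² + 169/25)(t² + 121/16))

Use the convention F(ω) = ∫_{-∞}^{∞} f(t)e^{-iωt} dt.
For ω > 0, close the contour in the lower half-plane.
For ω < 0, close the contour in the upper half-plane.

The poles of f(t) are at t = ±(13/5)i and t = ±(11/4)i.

Let g(z) = f(z)e^{-iωz}; for large |z| the factor e^{-iωz} decays in the lower half-plane when ω > 0 and in the upper half-plane when ω < 0.

Case ω > 0 (lower half-plane, clockwise contour ⇒ F(ω) = -2πi·ΣRes):
  Res_{z = - \frac{13 i}{5}} g(z) = \frac{4000 i e^{- \frac{13 \omega}{5}}}{4173}
  Res_{z = - \frac{11 i}{4}} g(z) = - \frac{3200 i e^{- \frac{11 \omega}{4}}}{3531}
  F(ω) = -2πi·ΣRes = - \frac{6400 \pi e^{- \frac{11 \omega}{4}}}{3531} + \frac{8000 \pi e^{- \frac{13 \omega}{5}}}{4173}

Case ω < 0 (upper half-plane, counterclockwise contour ⇒ F(ω) = +2πi·ΣRes):
  Res_{z = \frac{13 i}{5}} g(z) = - \frac{4000 i e^{\frac{13 \omega}{5}}}{4173}
  Res_{z = \frac{11 i}{4}} g(z) = \frac{3200 i e^{\frac{11 \omega}{4}}}{3531}
  F(ω) = 2πi·ΣRes = \frac{1600 \pi \left(55 e^{\frac{13 \omega}{5}} - 52 e^{\frac{11 \omega}{4}}\right)}{45903}

Both cases combine into a single formula in |ω|:

F(ω) = - \frac{6400 \pi e^{- \frac{11 \left|{\omega}\right|}{4}}}{3531} + \frac{8000 \pi e^{- \frac{13 \left|{\omega}\right|}{5}}}{4173}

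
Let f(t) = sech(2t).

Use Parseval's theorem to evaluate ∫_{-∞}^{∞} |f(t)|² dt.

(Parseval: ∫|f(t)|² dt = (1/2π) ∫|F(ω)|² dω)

∫|f(t)|² dt = 1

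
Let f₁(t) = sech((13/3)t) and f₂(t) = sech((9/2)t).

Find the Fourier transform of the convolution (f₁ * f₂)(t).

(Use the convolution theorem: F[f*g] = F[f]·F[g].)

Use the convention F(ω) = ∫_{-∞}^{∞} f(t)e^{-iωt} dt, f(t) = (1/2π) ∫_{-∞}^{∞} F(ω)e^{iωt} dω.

F[f₁*f₂](ω) = \frac{2 \pi^{2}}{39 \cosh{\left(\frac{\pi \omega}{9} \right)} \cosh{\left(\frac{3 \pi \omega}{26} \right)}}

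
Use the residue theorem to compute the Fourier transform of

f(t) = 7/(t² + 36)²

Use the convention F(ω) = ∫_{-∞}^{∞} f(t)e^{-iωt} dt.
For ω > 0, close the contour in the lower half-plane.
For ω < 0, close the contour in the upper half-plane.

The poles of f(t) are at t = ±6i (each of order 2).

Let g(z) = f(z)e^{-iωz}; for large |z| the factor e^{-iωz} decays in the lower half-plane when ω > 0 and in the upper half-plane when ω < 0.

Case ω > 0 (lower half-plane, clockwise contour ⇒ F(ω) = -2πi·ΣRes):
  Res_{z = - 6 i} g(z) = \frac{7 i \left(6 \omega + 1\right) e^{- 6 \omega}}{864} (pole of order 2)
  F(ω) = -2πi·ΣRes = \frac{7 \pi \left(6 \omega + 1\right) e^{- 6 \omega}}{432}

Case ω < 0 (upper half-plane, counterclockwise contour ⇒ F(ω) = +2πi·ΣRes):
  Res_{z = 6 i} g(z) = \frac{7 i \left(6 \omega - 1\right) e^{6 \omega}}{864} (pole of order 2)
  F(ω) = 2πi·ΣRes = \frac{7 \pi \left(1 - 6 \omega\right) e^{6 \omega}}{432}

Both cases combine into a single formula in |ω|:

F(ω) = \frac{7 \pi \left(6 \left|{\omega}\right| + 1\right) e^{- 6 \left|{\omega}\right|}}{432}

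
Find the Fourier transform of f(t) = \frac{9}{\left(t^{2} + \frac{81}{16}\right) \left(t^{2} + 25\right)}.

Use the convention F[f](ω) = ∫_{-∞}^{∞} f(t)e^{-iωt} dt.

F(ω) = - \frac{144 \pi e^{- 5 \left|{\omega}\right|}}{1595} + \frac{64 \pi e^{- \frac{9 \left|{\omega}\right|}{4}}}{319}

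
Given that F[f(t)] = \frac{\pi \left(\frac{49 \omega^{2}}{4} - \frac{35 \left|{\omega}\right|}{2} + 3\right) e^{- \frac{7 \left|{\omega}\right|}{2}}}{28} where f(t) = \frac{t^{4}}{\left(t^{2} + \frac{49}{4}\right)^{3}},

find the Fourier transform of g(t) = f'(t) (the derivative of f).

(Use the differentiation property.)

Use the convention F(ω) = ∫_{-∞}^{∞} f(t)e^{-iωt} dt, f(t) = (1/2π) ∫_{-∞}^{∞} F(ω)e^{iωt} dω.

F[g](ω) = \frac{i \pi \omega \left(49 \omega^{2} - 70 \left|{\omega}\right| + 12\right) e^{- \frac{7 \left|{\omega}\right|}{2}}}{112}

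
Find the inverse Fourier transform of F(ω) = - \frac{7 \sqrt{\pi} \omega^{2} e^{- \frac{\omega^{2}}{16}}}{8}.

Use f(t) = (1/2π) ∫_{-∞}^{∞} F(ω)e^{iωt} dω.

f(t) = 7 \left(16 t^{2} - 2\right) e^{- 4 t^{2}}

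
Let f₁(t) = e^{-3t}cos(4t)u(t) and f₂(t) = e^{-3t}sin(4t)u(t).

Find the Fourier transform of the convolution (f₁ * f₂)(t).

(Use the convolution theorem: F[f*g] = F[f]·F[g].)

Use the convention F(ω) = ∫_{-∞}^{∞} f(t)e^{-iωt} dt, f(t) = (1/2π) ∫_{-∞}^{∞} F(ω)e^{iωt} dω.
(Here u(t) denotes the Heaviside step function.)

F[f₁*f₂](ω) = \frac{4 \left(i \omega + 3\right)}{\left(\left(i \omega + 3\right)^{2} + 16\right)^{2}}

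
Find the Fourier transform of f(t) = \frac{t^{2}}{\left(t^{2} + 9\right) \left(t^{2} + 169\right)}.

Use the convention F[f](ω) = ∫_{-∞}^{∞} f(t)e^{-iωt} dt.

F(ω) = \frac{\pi \left(13 - 3 e^{10 \left|{\omega}\right|}\right) e^{- 13 \left|{\omega}\right|}}{160}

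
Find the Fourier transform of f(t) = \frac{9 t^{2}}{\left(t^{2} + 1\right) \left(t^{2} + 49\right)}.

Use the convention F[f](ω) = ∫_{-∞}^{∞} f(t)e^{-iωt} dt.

F(ω) = \frac{3 \pi \left(7 - e^{6 \left|{\omega}\right|}\right) e^{- 7 \left|{\omega}\right|}}{16}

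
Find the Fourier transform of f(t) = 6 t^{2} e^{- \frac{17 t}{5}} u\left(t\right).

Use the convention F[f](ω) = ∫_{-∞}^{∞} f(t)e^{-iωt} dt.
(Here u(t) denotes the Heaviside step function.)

F(ω) = \frac{1500}{\left(5 i \omega + 17\right)^{3}}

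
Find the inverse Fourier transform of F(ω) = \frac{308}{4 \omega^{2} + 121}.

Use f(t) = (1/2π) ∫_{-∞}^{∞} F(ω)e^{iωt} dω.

f(t) = 7 e^{- \frac{11 \left|{t}\right|}{2}}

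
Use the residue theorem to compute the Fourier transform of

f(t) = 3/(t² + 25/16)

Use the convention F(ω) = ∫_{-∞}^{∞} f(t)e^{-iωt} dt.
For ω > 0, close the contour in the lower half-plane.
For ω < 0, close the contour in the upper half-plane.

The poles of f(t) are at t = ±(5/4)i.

Let g(z) = f(z)e^{-iωz}; for large |z| the factor e^{-iωz} decays in the lower half-plane when ω > 0 and in the upper half-plane when ω < 0.

Case ω > 0 (lower half-plane, clockwise contour ⇒ F(ω) = -2πi·ΣRes):
  Res_{z = - \frac{5 i}{4}} g(z) = \frac{6 i e^{- \frac{5 \omega}{4}}}{5}
  F(ω) = -2πi·ΣRes = \frac{12 \pi e^{- \frac{5 \omega}{4}}}{5}

Case ω < 0 (upper half-plane, counterclockwise contour ⇒ F(ω) = +2πi·ΣRes):
  Res_{z = \frac{5 i}{4}} g(z) = - \frac{6 i e^{\frac{5 \omega}{4}}}{5}
  F(ω) = 2πi·ΣRes = \frac{12 \pi e^{\frac{5 \omega}{4}}}{5}

Both cases combine into a single formula in |ω|:

F(ω) = \frac{12 \pi e^{- \frac{5 \left|{\omega}\right|}{4}}}{5}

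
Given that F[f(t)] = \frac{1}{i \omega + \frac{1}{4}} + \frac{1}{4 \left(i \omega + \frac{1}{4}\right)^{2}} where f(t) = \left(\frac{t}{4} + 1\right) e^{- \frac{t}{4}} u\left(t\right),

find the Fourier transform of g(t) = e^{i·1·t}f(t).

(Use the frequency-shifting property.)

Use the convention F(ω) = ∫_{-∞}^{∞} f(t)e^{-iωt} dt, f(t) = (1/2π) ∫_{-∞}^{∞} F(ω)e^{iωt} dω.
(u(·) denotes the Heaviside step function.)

F[g](ω) = \frac{8 \left(- 2 i \omega - 1 + 2 i\right)}{16 \omega^{2} - 8 \omega \left(4 + i\right) + 15 + 8 i}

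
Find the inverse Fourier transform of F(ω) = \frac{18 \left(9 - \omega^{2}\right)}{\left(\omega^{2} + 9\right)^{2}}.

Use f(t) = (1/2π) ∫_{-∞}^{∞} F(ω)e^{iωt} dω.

f(t) = 9 e^{- 3 \left|{t}\right|} \left|{t}\right|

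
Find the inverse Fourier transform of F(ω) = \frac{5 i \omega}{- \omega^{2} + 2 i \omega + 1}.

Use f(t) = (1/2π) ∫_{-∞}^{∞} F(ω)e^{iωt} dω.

f(t) = 5 \left(1 - t\right) e^{- t} u\left(t\right)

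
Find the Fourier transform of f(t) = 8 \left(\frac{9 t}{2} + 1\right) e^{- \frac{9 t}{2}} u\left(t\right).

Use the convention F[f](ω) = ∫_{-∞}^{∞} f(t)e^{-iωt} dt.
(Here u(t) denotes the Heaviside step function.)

F(ω) = \frac{32 \left(- i \omega - 9\right)}{4 \omega^{2} - 36 i \omega - 81}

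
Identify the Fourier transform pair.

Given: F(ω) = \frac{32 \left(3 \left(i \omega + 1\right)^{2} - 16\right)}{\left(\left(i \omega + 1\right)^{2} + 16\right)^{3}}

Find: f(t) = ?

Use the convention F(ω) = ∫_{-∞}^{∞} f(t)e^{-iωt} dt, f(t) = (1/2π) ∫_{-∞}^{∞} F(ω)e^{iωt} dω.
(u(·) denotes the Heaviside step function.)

f(t) = 4 t^{2} e^{- t} \sin{\left(4 t \right)} u\left(t\right)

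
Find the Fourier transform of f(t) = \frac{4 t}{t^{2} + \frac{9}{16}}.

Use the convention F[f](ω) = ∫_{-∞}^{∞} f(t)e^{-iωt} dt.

F(ω) = - 4 i \pi e^{- \frac{3 \left|{\omega}\right|}{4}} \operatorname{sign}{\left(\omega \right)}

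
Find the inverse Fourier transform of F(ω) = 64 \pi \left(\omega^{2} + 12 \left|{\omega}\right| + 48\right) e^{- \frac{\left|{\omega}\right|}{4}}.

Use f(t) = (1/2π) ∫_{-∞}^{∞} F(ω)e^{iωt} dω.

f(t) = \frac{8}{\left(t^{2} + \frac{1}{16}\right)^{3}}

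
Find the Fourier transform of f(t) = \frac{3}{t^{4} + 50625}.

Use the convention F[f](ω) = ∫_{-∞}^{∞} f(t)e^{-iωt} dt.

F(ω) = \frac{\pi e^{- \frac{15 \sqrt{2} \left|{\omega}\right|}{2}} \sin{\left(\frac{15 \sqrt{2} \left|{\omega}\right|}{2} + \frac{\pi}{4} \right)}}{1125}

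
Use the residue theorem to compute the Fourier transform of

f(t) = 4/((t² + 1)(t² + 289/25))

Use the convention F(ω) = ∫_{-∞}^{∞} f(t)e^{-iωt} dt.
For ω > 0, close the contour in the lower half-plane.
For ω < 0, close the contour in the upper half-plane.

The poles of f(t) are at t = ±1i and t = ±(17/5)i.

Let g(z) = f(z)e^{-iωz}; for large |z| the factor e^{-iωz} decays in the lower half-plane when ω > 0 and in the upper half-plane when ω < 0.

Case ω > 0 (lower half-plane, clockwise contour ⇒ F(ω) = -2πi·ΣRes):
  Res_{z = - i} g(z) = \frac{25 i e^{- \omega}}{132}
  Res_{z = - \frac{17 i}{5}} g(z) = - \frac{125 i e^{- \frac{17 \omega}{5}}}{2244}
  F(ω) = -2πi·ΣRes = \frac{25 \pi e^{- \omega}}{66} - \frac{125 \pi e^{- \frac{17 \omega}{5}}}{1122}

Case ω < 0 (upper half-plane, counterclockwise contour ⇒ F(ω) = +2πi·ΣRes):
  Res_{z = i} g(z) = - \frac{25 i e^{\omega}}{132}
  Res_{z = \frac{17 i}{5}} g(z) = \frac{125 i e^{\frac{17 \omega}{5}}}{2244}
  F(ω) = 2πi·ΣRes = \frac{25 \pi \left(- 5 e^{\frac{17 \omega}{5}} + 17 e^{\omega}\right)}{1122}

Both cases combine into a single formula in |ω|:

F(ω) = \frac{25 \pi e^{- \left|{\omega}\right|}}{66} - \frac{125 \pi e^{- \frac{17 \left|{\omega}\right|}{5}}}{1122}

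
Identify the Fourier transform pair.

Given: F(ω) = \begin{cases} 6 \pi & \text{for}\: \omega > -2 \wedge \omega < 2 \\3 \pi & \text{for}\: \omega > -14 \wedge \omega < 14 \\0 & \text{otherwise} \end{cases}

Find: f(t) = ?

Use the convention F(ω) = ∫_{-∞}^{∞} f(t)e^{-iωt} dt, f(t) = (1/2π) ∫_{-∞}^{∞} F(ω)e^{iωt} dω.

f(t) = \frac{6 \sin{\left(8 t \right)} \cos{\left(6 t \right)}}{t}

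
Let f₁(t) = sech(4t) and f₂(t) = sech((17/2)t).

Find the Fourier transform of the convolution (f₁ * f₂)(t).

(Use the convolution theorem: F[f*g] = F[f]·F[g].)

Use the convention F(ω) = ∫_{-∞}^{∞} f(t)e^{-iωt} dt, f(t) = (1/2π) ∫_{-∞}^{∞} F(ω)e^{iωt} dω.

F[f₁*f₂](ω) = \frac{\pi^{2}}{34 \cosh{\left(\frac{\pi \omega}{17} \right)} \cosh{\left(\frac{\pi \omega}{8} \right)}}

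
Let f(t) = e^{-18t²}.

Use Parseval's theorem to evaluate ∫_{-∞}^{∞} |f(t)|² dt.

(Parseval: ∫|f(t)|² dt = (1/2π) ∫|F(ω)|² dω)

∫|f(t)|² dt = \frac{\sqrt{\pi}}{6}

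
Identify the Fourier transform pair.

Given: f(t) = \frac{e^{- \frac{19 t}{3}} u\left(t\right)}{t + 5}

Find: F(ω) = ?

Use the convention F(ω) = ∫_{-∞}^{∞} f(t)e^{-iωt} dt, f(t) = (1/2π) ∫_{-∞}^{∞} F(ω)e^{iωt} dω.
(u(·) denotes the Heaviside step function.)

F(ω) = e^{5 i \omega + \frac{95}{3}} \operatorname{E}_{1}\left(5 i \omega + \frac{95}{3}\right)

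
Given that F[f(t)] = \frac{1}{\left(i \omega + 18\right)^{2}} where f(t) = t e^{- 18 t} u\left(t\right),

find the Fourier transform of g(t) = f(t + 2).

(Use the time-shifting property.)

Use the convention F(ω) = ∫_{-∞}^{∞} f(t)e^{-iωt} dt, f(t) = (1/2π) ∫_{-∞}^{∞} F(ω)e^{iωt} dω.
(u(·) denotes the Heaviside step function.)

F[g](ω) = \frac{e^{2 i \omega}}{\left(i \omega + 18\right)^{2}}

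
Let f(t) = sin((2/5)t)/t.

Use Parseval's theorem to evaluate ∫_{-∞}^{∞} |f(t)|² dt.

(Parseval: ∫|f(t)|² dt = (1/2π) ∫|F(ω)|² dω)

∫|f(t)|² dt = \frac{2 \pi}{5}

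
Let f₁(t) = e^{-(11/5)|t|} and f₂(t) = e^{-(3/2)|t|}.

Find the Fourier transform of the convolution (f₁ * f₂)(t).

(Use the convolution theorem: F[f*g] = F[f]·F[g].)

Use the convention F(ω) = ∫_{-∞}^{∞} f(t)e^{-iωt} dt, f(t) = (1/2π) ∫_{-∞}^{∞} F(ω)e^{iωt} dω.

F[f₁*f₂](ω) = \frac{1320}{100 \omega^{4} + 709 \omega^{2} + 1089}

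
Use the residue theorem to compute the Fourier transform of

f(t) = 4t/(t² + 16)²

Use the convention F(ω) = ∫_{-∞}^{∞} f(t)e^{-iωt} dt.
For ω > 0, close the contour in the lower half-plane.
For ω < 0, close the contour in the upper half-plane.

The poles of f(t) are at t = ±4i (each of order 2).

Let g(z) = f(z)e^{-iωz}; for large |z| the factor e^{-iωz} decays in the lower half-plane when ω > 0 and in the upper half-plane when ω < 0.

Case ω > 0 (lower half-plane, clockwise contour ⇒ F(ω) = -2πi·ΣRes):
  Res_{z = - 4 i} g(z) = \frac{\omega e^{- 4 \omega}}{4} (pole of order 2)
  F(ω) = -2πi·ΣRes = - \frac{i \pi \omega e^{- 4 \omega}}{2}

Case ω < 0 (upper half-plane, counterclockwise contour ⇒ F(ω) = +2πi·ΣRes):
  Res_{z = 4 i} g(z) = - \frac{\omega e^{4 \omega}}{4} (pole of order 2)
  F(ω) = 2πi·ΣRes = - \frac{i \pi \omega e^{4 \omega}}{2}

Both cases combine into a single formula in |ω|:

F(ω) = - \frac{i \pi \omega e^{- 4 \left|{\omega}\right|}}{2}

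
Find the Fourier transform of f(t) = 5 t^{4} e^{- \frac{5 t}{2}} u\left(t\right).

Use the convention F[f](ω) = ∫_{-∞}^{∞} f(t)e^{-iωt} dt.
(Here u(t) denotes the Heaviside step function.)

F(ω) = \frac{3840}{\left(2 i \omega + 5\right)^{5}}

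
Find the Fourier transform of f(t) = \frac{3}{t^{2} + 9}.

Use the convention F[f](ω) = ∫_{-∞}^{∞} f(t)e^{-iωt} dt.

F(ω) = \pi e^{- 3 \left|{\omega}\right|}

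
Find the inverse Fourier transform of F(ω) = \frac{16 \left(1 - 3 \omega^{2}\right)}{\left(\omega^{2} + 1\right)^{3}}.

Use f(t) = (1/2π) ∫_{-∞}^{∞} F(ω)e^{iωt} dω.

f(t) = 4 t^{2} e^{- \left|{t}\right|}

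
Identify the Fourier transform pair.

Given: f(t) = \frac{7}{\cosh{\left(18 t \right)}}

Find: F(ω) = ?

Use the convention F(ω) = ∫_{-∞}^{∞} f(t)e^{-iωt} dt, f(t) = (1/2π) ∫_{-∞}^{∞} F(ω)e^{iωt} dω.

F(ω) = \frac{7 \pi}{18 \cosh{\left(\frac{\pi \omega}{36} \right)}}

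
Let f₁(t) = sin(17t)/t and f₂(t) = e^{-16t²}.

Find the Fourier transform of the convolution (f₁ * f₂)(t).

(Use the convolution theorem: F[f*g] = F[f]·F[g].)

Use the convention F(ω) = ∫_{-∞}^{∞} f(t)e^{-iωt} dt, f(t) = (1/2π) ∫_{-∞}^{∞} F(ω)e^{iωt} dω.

F[f₁*f₂](ω) = \begin{cases} \frac{\pi^{\frac{3}{2}} e^{- \frac{\omega^{2}}{64}}}{4} & \text{for}\: \omega > -17 \wedge \omega < 17 \\0 & \text{otherwise} \end{cases}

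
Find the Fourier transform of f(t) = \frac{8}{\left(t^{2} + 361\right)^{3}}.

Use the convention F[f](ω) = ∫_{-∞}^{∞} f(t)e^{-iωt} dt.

F(ω) = \frac{\pi \left(361 \omega^{2} + 57 \left|{\omega}\right| + 3\right) e^{- 19 \left|{\omega}\right|}}{2476099}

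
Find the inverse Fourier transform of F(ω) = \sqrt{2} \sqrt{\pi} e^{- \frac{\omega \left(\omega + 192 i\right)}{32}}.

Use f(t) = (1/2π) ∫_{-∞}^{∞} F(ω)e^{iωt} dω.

f(t) = 4 e^{- 8 \left(t - 6\right)^{2}}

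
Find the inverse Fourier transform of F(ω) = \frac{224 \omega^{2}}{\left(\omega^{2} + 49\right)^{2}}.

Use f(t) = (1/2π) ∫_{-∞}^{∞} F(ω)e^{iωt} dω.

f(t) = 8 \left(1 - 7 \left|{t}\right|\right) e^{- 7 \left|{t}\right|}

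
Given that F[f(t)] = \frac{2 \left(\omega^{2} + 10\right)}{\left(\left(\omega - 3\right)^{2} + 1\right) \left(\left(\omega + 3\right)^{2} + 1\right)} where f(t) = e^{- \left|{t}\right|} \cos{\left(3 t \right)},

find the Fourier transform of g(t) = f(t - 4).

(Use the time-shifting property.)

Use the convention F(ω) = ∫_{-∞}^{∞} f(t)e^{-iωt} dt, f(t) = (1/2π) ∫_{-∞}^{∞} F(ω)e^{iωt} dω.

F[g](ω) = \frac{2 \left(\omega^{2} + 10\right) e^{- 4 i \omega}}{\omega^{4} - 16 \omega^{2} + 100}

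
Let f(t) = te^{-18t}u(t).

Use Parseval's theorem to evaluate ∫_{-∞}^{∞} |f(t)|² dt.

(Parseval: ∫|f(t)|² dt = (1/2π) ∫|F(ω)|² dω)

∫|f(t)|² dt = \frac{1}{23328}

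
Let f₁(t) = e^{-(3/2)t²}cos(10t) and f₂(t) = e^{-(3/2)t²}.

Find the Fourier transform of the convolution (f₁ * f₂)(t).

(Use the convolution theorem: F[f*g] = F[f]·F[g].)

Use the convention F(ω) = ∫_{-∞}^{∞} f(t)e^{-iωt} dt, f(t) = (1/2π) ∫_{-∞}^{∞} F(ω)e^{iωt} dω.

F[f₁*f₂](ω) = \frac{\pi \left(e^{\frac{20 \omega}{3}} + 1\right) e^{- \frac{\omega^{2}}{3} - \frac{10 \omega}{3} - \frac{50}{3}}}{3}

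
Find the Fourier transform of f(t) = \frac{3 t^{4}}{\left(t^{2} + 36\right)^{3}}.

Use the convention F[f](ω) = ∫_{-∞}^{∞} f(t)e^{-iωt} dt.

F(ω) = \frac{3 \pi \left(12 \omega^{2} - 10 \left|{\omega}\right| + 1\right) e^{- 6 \left|{\omega}\right|}}{16}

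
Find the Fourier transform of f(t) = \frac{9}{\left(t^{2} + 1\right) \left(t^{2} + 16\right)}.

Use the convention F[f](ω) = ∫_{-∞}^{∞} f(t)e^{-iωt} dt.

F(ω) = \frac{3 \pi \left(4 e^{3 \left|{\omega}\right|} - 1\right) e^{- 4 \left|{\omega}\right|}}{20}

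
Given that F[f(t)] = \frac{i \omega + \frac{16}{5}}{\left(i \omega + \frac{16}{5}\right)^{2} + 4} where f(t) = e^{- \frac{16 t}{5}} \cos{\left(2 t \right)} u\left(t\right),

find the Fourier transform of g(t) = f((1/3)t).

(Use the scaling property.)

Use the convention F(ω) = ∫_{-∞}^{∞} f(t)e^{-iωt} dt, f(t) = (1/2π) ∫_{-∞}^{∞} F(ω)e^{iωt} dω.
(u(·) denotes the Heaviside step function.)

F[g](ω) = \frac{15 \left(15 i \omega + 16\right)}{\left(15 i \omega + 16\right)^{2} + 100}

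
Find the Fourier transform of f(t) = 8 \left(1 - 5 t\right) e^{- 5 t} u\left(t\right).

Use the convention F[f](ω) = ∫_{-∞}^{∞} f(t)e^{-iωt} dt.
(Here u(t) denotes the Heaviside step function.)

F(ω) = \frac{8 i \omega}{- \omega^{2} + 10 i \omega + 25}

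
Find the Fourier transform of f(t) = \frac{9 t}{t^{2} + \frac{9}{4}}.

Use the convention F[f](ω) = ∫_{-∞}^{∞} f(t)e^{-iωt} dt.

F(ω) = - 9 i \pi e^{- \frac{3 \left|{\omega}\right|}{2}} \operatorname{sign}{\left(\omega \right)}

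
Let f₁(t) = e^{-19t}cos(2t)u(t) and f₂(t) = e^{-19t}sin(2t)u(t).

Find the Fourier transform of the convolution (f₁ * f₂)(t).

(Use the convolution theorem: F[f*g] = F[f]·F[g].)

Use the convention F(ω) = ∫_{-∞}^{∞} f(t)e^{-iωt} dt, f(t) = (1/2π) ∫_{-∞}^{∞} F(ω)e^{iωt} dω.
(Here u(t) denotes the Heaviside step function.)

F[f₁*f₂](ω) = \frac{2 \left(i \omega + 19\right)}{\left(\left(i \omega + 19\right)^{2} + 4\right)^{2}}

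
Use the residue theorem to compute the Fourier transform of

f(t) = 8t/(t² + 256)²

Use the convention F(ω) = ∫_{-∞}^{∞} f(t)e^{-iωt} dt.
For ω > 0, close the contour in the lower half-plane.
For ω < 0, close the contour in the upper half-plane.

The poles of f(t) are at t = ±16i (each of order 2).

Let g(z) = f(z)e^{-iωz}; for large |z| the factor e^{-iωz} decays in the lower half-plane when ω > 0 and in the upper half-plane when ω < 0.

Case ω > 0 (lower half-plane, clockwise contour ⇒ F(ω) = -2πi·ΣRes):
  Res_{z = - 16 i} g(z) = \frac{\omega e^{- 16 \omega}}{8} (pole of order 2)
  F(ω) = -2πi·ΣRes = - \frac{i \pi \omega e^{- 16 \omega}}{4}

Case ω < 0 (upper half-plane, counterclockwise contour ⇒ F(ω) = +2πi·ΣRes):
  Res_{z = 16 i} g(z) = - \frac{\omega e^{16 \omega}}{8} (pole of order 2)
  F(ω) = 2πi·ΣRes = - \frac{i \pi \omega e^{16 \omega}}{4}

Both cases combine into a single formula in |ω|:

F(ω) = - \frac{i \pi \omega e^{- 16 \left|{\omega}\right|}}{4}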